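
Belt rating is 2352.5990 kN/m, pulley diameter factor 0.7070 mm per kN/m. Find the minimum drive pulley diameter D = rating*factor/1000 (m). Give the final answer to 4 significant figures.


D = 2352.5990 * 0.7070 / 1000
D = 1.663 m


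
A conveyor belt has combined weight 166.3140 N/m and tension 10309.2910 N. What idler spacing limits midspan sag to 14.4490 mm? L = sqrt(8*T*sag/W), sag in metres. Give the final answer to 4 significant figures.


sag = 14.4490/1000 = 0.014449 m
L = sqrt(8 * 10309.2910 * 0.014449 / 166.3140)
L = 2.677 m


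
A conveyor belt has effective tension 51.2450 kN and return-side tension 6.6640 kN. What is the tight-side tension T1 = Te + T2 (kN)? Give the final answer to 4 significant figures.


T1 = Te + T2 = 51.2450 + 6.6640
T1 = 57.91 kN


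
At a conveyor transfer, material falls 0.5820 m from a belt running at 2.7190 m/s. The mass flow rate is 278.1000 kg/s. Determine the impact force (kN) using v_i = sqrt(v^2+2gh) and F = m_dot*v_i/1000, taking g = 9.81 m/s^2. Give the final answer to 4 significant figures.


v_i = sqrt(2.7190^2 + 2*9.81*0.5820) = 4.33726 m/s
F = 278.1000 * 4.33726 / 1000
F = 1.206 kN


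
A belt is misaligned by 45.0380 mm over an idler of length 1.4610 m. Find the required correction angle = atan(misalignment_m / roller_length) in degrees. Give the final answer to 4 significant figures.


misalign_m = 45.0380 / 1000 = 0.045038 m
angle = atan(0.045038 / 1.4610)
angle = 1.766 deg


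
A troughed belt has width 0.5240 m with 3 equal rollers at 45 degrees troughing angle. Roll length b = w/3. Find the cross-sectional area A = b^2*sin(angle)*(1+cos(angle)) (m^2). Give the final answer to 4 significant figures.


b = 0.5240/3 = 0.174667 m
A = 0.174667^2 * sin(45 deg) * (1 + cos(45 deg))
A = 0.03683 m^2


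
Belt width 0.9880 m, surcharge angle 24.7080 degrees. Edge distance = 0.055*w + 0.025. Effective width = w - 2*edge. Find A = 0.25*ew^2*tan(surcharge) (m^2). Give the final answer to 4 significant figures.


edge = 0.055*0.9880 + 0.025 = 0.07934 m
ew = 0.9880 - 2*0.07934 = 0.82932 m
A = 0.25 * 0.82932^2 * tan(24.7080 deg)
A = 0.07911 m^2


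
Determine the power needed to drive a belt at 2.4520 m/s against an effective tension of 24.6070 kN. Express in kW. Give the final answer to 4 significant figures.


P = Te * v = 24.6070 * 2.4520
P = 60.34 kW


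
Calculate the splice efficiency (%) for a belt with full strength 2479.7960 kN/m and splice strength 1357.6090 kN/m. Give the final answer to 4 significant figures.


Eff = 1357.6090 / 2479.7960 * 100
Eff = 54.75 %


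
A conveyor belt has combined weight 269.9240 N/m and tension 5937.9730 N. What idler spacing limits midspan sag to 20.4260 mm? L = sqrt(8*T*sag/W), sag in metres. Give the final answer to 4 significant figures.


sag = 20.4260/1000 = 0.020426 m
L = sqrt(8 * 5937.9730 * 0.020426 / 269.9240)
L = 1.896 m


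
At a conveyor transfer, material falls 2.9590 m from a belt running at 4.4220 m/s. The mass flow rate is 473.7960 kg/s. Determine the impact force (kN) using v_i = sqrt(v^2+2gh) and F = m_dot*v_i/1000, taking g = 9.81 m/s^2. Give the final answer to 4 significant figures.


v_i = sqrt(4.4220^2 + 2*9.81*2.9590) = 8.80963 m/s
F = 473.7960 * 8.80963 / 1000
F = 4.174 kN


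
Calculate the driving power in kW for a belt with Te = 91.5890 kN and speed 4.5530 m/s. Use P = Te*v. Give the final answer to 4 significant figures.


P = Te * v = 91.5890 * 4.5530
P = 417.0 kW


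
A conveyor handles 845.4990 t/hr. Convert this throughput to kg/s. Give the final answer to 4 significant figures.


m_dot = 845.4990 * 1000 / 3600
m_dot = 234.9 kg/s


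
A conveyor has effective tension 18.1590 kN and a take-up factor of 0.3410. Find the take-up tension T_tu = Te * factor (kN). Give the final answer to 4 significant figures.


T_tu = 18.1590 * 0.3410
T_tu = 6.192 kN


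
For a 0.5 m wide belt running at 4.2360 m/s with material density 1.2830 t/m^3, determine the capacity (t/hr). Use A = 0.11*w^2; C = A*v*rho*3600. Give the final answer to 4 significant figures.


A = 0.11 * 0.5^2 = 0.0275 m^2
C = 0.0275 * 4.2360 * 1.2830 * 3600
C = 538.0 t/hr


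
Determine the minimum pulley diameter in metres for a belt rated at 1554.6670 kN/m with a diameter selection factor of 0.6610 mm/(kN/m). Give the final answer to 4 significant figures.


D = 1554.6670 * 0.6610 / 1000
D = 1.028 m


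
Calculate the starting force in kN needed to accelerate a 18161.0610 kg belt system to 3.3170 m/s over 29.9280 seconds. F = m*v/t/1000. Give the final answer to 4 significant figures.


F = 18161.0610 * 3.3170 / 29.9280 / 1000
F = 2.013 kN


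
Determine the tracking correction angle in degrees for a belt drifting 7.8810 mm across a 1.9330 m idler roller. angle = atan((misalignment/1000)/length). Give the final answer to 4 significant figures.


misalign_m = 7.8810 / 1000 = 0.007881 m
angle = atan(0.007881 / 1.9330)
angle = 0.2336 deg


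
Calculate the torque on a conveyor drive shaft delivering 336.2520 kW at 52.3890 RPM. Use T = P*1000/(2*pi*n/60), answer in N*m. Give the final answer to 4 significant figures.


omega = 2*pi*52.3890/60 = 5.48616 rad/s
T = 336.2520*1000 / 5.48616
T = 61290 N*m


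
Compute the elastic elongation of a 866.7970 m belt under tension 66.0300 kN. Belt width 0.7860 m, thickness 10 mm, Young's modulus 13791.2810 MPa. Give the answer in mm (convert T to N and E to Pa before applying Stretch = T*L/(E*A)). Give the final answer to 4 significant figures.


A = 0.7860 * 0.01 = 0.00786 m^2
Stretch = 66.0300*1000 * 866.7970 / (13791.2810e6 * 0.00786) * 1000
Stretch = 528.0 mm


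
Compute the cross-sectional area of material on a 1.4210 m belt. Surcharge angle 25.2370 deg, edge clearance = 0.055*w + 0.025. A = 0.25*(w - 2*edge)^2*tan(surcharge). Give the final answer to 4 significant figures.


edge = 0.055*1.4210 + 0.025 = 0.103155 m
ew = 1.4210 - 2*0.103155 = 1.21469 m
A = 0.25 * 1.21469^2 * tan(25.2370 deg)
A = 0.1739 m^2


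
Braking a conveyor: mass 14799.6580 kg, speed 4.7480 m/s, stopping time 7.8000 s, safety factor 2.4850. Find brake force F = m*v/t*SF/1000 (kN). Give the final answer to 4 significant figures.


F = 14799.6580 * 4.7480 / 7.8000 * 2.4850 / 1000
F = 22.39 kN


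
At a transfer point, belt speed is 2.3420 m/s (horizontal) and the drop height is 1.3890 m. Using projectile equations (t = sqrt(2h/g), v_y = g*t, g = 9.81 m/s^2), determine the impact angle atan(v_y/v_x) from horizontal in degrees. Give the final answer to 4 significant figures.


t = sqrt(2*1.3890/9.81) = 0.532147 s
v_y = 9.81 * 0.532147 = 5.22036 m/s
angle = atan(5.22036 / 2.3420) = 65.84 deg


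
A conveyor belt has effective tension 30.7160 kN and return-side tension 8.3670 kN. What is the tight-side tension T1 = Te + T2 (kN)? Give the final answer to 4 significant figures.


T1 = Te + T2 = 30.7160 + 8.3670
T1 = 39.08 kN


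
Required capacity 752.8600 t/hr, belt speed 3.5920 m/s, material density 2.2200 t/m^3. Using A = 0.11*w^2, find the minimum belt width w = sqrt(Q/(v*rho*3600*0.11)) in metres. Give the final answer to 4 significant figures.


A_req = 752.8600 / (3.5920 * 2.2200 * 3600) = 0.0262254 m^2
w = sqrt(0.0262254 / 0.11)
w = 0.4883 m


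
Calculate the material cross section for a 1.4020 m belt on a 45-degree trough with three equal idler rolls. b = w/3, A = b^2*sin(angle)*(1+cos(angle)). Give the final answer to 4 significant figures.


b = 1.4020/3 = 0.467333 m
A = 0.467333^2 * sin(45 deg) * (1 + cos(45 deg))
A = 0.2636 m^2


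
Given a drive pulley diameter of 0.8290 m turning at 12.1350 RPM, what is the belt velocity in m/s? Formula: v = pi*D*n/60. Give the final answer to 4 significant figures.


v = pi * 0.8290 * 12.1350 / 60
v = 0.5267 m/s


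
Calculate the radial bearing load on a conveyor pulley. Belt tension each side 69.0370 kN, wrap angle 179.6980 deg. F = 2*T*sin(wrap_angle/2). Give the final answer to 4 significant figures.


F = 2 * 69.0370 * sin(179.6980/2 deg)
F = 138.1 kN


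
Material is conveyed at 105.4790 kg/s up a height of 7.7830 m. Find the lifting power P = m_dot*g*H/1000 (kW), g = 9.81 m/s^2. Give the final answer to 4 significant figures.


P = 105.4790 * 9.81 * 7.7830 / 1000
P = 8.053 kW


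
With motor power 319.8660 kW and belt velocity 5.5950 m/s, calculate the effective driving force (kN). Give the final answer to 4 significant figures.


Te = P / v = 319.8660 / 5.5950
Te = 57.17 kN


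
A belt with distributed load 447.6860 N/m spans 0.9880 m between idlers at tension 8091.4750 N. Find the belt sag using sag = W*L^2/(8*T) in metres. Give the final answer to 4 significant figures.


sag = 447.6860 * 0.9880^2 / (8 * 8091.4750)
sag = 0.006751 m


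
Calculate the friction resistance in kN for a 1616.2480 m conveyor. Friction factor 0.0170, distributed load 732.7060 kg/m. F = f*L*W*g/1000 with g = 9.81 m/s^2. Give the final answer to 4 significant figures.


F = 0.0170 * 1616.2480 * 732.7060 * 9.81 / 1000
F = 197.5 kN


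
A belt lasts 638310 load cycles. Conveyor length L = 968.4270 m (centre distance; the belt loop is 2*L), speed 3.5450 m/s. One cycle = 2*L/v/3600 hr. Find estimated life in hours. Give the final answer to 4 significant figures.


cycle_time = 2 * 968.4270 / 3.5450 / 3600 = 0.151767 hr
life = 638310 * 0.151767 = 96870 hours


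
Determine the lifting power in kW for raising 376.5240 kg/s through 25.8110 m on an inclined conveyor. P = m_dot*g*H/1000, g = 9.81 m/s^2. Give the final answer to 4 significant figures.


P = 376.5240 * 9.81 * 25.8110 / 1000
P = 95.34 kW


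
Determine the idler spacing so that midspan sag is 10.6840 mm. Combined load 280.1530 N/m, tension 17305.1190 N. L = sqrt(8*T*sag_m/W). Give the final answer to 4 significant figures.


sag = 10.6840/1000 = 0.010684 m
L = sqrt(8 * 17305.1190 * 0.010684 / 280.1530)
L = 2.298 m


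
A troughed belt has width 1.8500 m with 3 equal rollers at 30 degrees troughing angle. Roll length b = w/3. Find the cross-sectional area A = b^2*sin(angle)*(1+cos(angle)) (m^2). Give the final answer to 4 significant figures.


b = 1.8500/3 = 0.616667 m
A = 0.616667^2 * sin(30 deg) * (1 + cos(30 deg))
A = 0.3548 m^2


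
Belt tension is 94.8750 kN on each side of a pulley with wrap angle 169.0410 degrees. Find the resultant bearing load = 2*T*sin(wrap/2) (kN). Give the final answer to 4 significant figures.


F = 2 * 94.8750 * sin(169.0410/2 deg)
F = 188.9 kN


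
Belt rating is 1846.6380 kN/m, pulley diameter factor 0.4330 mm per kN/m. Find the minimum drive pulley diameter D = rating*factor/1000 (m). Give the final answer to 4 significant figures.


D = 1846.6380 * 0.4330 / 1000
D = 0.7996 m


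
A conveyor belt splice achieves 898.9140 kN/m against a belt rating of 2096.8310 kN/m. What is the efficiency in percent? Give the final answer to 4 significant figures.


Eff = 898.9140 / 2096.8310 * 100
Eff = 42.87 %


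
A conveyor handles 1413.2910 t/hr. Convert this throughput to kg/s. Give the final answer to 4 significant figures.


m_dot = 1413.2910 * 1000 / 3600
m_dot = 392.6 kg/s


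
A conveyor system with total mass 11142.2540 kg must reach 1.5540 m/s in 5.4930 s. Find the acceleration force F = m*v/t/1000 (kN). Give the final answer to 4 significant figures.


F = 11142.2540 * 1.5540 / 5.4930 / 1000
F = 3.152 kN


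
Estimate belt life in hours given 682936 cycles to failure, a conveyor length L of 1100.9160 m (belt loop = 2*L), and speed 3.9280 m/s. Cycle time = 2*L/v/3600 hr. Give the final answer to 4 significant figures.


cycle_time = 2 * 1100.9160 / 3.9280 / 3600 = 0.155708 hr
life = 682936 * 0.155708 = 106300 hours


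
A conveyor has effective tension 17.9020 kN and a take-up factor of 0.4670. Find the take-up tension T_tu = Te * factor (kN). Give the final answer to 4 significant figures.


T_tu = 17.9020 * 0.4670
T_tu = 8.360 kN


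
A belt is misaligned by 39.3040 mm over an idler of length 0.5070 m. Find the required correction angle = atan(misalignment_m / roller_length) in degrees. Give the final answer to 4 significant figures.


misalign_m = 39.3040 / 1000 = 0.039304 m
angle = atan(0.039304 / 0.5070)
angle = 4.433 deg


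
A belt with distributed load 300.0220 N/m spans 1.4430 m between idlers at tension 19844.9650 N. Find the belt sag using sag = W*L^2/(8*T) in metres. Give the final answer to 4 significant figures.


sag = 300.0220 * 1.4430^2 / (8 * 19844.9650)
sag = 0.003935 m


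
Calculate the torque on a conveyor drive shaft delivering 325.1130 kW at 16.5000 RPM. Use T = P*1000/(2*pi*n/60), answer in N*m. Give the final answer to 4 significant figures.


omega = 2*pi*16.5000/60 = 1.72788 rad/s
T = 325.1130*1000 / 1.72788
T = 188200 N*m


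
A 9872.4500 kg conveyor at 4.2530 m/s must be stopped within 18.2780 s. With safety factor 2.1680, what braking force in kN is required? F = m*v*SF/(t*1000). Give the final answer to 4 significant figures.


F = 9872.4500 * 4.2530 / 18.2780 * 2.1680 / 1000
F = 4.980 kN


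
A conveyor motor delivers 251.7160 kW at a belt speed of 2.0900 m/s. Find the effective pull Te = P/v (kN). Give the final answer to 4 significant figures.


Te = P / v = 251.7160 / 2.0900
Te = 120.4 kN


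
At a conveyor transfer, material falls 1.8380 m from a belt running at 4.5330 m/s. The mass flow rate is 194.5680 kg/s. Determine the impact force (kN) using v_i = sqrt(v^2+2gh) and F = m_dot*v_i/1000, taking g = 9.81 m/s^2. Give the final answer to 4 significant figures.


v_i = sqrt(4.5330^2 + 2*9.81*1.8380) = 7.52394 m/s
F = 194.5680 * 7.52394 / 1000
F = 1.464 kN


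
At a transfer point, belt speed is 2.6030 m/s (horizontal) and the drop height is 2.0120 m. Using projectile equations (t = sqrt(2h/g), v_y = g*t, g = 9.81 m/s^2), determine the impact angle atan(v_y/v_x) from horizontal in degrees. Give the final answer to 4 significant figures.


t = sqrt(2*2.0120/9.81) = 0.640464 s
v_y = 9.81 * 0.640464 = 6.28295 m/s
angle = atan(6.28295 / 2.6030) = 67.50 deg


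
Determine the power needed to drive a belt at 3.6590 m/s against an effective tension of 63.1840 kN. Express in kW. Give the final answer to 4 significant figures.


P = Te * v = 63.1840 * 3.6590
P = 231.2 kW


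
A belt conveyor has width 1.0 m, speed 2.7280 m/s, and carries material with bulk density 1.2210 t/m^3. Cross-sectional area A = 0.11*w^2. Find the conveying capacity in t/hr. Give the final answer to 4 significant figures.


A = 0.11 * 1.0^2 = 0.11 m^2
C = 0.11 * 2.7280 * 1.2210 * 3600
C = 1319 t/hr


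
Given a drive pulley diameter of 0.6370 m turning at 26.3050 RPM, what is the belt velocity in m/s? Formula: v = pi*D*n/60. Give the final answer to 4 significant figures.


v = pi * 0.6370 * 26.3050 / 60
v = 0.8774 m/s


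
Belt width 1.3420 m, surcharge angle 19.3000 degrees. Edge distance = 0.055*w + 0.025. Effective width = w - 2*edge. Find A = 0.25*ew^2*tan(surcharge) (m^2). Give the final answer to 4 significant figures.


edge = 0.055*1.3420 + 0.025 = 0.09881 m
ew = 1.3420 - 2*0.09881 = 1.14438 m
A = 0.25 * 1.14438^2 * tan(19.3000 deg)
A = 0.1147 m^2


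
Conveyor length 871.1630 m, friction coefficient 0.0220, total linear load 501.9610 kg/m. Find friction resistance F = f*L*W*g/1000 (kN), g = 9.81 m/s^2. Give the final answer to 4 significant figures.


F = 0.0220 * 871.1630 * 501.9610 * 9.81 / 1000
F = 94.38 kN


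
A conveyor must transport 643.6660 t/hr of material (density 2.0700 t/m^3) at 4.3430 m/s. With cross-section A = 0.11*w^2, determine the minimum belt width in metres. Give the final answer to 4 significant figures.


A_req = 643.6660 / (4.3430 * 2.0700 * 3600) = 0.0198883 m^2
w = sqrt(0.0198883 / 0.11)
w = 0.4252 m


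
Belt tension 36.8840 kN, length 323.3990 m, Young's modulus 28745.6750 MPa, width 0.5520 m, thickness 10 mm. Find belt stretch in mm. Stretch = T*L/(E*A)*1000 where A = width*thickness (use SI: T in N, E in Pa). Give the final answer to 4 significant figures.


A = 0.5520 * 0.01 = 0.00552 m^2
Stretch = 36.8840*1000 * 323.3990 / (28745.6750e6 * 0.00552) * 1000
Stretch = 75.17 mm


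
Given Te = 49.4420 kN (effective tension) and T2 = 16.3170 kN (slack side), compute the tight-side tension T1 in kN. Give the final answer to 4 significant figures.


T1 = Te + T2 = 49.4420 + 16.3170
T1 = 65.76 kN


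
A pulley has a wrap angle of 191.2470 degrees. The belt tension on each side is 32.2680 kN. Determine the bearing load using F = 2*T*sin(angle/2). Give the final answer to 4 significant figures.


F = 2 * 32.2680 * sin(191.2470/2 deg)
F = 64.23 kN


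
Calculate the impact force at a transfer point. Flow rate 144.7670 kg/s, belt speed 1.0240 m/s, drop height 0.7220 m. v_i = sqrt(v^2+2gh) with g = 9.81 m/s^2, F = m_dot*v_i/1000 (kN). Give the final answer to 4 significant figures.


v_i = sqrt(1.0240^2 + 2*9.81*0.7220) = 3.90054 m/s
F = 144.7670 * 3.90054 / 1000
F = 0.5647 kN


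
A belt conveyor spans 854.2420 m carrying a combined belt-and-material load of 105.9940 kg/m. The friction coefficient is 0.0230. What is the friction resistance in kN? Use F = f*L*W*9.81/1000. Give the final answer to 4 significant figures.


F = 0.0230 * 854.2420 * 105.9940 * 9.81 / 1000
F = 20.43 kN


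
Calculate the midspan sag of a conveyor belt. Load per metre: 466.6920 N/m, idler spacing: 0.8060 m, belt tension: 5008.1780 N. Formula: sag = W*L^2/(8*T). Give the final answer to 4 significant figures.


sag = 466.6920 * 0.8060^2 / (8 * 5008.1780)
sag = 0.007567 m


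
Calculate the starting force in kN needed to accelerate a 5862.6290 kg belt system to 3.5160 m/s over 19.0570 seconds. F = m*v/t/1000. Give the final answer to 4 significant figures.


F = 5862.6290 * 3.5160 / 19.0570 / 1000
F = 1.082 kN


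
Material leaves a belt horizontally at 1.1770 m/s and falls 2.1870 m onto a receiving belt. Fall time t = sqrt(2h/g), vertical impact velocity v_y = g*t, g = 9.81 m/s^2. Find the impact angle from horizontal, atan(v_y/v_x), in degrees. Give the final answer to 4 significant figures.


t = sqrt(2*2.1870/9.81) = 0.667736 s
v_y = 9.81 * 0.667736 = 6.55049 m/s
angle = atan(6.55049 / 1.1770) = 79.81 deg


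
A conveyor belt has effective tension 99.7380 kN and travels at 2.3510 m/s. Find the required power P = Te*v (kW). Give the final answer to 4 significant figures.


P = Te * v = 99.7380 * 2.3510
P = 234.5 kW


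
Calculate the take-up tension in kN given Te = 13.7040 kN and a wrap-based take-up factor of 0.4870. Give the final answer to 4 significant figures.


T_tu = 13.7040 * 0.4870
T_tu = 6.674 kN


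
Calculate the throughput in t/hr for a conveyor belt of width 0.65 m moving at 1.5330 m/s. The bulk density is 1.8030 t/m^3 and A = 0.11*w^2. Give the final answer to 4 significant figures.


A = 0.11 * 0.65^2 = 0.046475 m^2
C = 0.046475 * 1.5330 * 1.8030 * 3600
C = 462.4 t/hr


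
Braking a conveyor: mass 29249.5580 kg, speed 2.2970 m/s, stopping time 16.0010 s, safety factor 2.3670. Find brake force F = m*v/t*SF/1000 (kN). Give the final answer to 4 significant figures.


F = 29249.5580 * 2.2970 / 16.0010 * 2.3670 / 1000
F = 9.939 kN


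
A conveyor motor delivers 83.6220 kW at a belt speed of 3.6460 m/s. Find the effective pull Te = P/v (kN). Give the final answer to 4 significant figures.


Te = P / v = 83.6220 / 3.6460
Te = 22.94 kN


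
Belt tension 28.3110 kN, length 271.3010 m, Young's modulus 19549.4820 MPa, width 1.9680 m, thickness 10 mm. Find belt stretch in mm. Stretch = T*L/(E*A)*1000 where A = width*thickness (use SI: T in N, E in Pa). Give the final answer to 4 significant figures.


A = 1.9680 * 0.01 = 0.01968 m^2
Stretch = 28.3110*1000 * 271.3010 / (19549.4820e6 * 0.01968) * 1000
Stretch = 19.96 mm


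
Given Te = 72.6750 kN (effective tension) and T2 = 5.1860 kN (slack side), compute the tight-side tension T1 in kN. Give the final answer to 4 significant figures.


T1 = Te + T2 = 72.6750 + 5.1860
T1 = 77.86 kN


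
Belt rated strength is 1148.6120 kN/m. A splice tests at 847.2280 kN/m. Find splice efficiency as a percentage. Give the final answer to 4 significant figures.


Eff = 847.2280 / 1148.6120 * 100
Eff = 73.76 %


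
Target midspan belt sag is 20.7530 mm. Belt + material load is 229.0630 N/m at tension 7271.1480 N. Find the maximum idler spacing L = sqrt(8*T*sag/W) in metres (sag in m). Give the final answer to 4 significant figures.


sag = 20.7530/1000 = 0.020753 m
L = sqrt(8 * 7271.1480 * 0.020753 / 229.0630)
L = 2.296 m


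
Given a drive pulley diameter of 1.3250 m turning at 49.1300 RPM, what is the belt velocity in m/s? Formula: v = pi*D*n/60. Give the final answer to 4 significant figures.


v = pi * 1.3250 * 49.1300 / 60
v = 3.408 m/s


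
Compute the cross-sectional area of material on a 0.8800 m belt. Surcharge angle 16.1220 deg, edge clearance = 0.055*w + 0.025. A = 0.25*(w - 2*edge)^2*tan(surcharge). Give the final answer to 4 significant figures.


edge = 0.055*0.8800 + 0.025 = 0.0734 m
ew = 0.8800 - 2*0.0734 = 0.7332 m
A = 0.25 * 0.7332^2 * tan(16.1220 deg)
A = 0.03885 m^2


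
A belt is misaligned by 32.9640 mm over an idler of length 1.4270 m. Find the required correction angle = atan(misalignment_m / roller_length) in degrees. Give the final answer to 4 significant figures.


misalign_m = 32.9640 / 1000 = 0.032964 m
angle = atan(0.032964 / 1.4270)
angle = 1.323 deg


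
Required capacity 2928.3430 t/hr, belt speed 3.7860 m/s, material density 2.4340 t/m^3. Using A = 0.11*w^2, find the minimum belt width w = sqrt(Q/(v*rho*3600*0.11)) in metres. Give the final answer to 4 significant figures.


A_req = 2928.3430 / (3.7860 * 2.4340 * 3600) = 0.088271 m^2
w = sqrt(0.088271 / 0.11)
w = 0.8958 m


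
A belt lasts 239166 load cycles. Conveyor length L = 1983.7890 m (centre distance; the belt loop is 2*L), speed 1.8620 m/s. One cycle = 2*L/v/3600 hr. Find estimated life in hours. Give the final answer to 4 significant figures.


cycle_time = 2 * 1983.7890 / 1.8620 / 3600 = 0.591893 hr
life = 239166 * 0.591893 = 141600 hours


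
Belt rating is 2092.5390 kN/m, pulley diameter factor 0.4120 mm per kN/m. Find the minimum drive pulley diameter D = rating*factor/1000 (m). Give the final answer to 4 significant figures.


D = 2092.5390 * 0.4120 / 1000
D = 0.8621 m


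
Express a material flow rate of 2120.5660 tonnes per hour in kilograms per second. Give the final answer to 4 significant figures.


m_dot = 2120.5660 * 1000 / 3600
m_dot = 589.0 kg/s


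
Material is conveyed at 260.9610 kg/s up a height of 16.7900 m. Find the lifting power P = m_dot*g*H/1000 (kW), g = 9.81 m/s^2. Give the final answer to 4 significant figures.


P = 260.9610 * 9.81 * 16.7900 / 1000
P = 42.98 kW


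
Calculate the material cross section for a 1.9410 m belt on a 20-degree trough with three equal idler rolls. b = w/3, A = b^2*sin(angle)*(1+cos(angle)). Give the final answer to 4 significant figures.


b = 1.9410/3 = 0.647 m
A = 0.647^2 * sin(20 deg) * (1 + cos(20 deg))
A = 0.2777 m^2


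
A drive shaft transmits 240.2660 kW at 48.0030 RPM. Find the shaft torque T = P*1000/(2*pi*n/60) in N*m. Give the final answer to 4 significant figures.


omega = 2*pi*48.0030/60 = 5.02686 rad/s
T = 240.2660*1000 / 5.02686
T = 47800 N*m


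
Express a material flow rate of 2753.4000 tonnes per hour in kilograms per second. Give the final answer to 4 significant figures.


m_dot = 2753.4000 * 1000 / 3600
m_dot = 764.8 kg/s


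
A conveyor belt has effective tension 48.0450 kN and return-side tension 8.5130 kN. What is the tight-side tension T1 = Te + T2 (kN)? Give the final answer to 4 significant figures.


T1 = Te + T2 = 48.0450 + 8.5130
T1 = 56.56 kN


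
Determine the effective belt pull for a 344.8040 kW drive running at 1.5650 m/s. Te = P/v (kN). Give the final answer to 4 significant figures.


Te = P / v = 344.8040 / 1.5650
Te = 220.3 kN


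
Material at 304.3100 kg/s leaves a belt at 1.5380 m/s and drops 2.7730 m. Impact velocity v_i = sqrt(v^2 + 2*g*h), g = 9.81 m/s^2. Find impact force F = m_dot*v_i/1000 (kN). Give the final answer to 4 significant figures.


v_i = sqrt(1.5380^2 + 2*9.81*2.7730) = 7.5347 m/s
F = 304.3100 * 7.5347 / 1000
F = 2.293 kN


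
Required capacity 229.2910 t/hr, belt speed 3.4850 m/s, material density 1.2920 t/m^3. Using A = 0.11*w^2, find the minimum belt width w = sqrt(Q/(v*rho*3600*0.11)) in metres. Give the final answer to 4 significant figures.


A_req = 229.2910 / (3.4850 * 1.2920 * 3600) = 0.0141455 m^2
w = sqrt(0.0141455 / 0.11)
w = 0.3586 m


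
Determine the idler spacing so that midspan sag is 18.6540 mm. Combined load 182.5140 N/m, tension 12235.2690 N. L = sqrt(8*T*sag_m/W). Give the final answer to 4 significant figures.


sag = 18.6540/1000 = 0.018654 m
L = sqrt(8 * 12235.2690 * 0.018654 / 182.5140)
L = 3.163 m


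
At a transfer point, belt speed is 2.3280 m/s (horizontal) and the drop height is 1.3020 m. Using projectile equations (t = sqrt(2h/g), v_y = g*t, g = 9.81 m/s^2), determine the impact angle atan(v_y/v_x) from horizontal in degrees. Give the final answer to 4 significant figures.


t = sqrt(2*1.3020/9.81) = 0.515212 s
v_y = 9.81 * 0.515212 = 5.05423 m/s
angle = atan(5.05423 / 2.3280) = 65.27 deg


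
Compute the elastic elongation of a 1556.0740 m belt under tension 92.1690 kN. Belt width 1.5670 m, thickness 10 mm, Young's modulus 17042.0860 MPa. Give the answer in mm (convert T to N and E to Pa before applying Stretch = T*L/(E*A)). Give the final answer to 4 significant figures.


A = 1.5670 * 0.01 = 0.01567 m^2
Stretch = 92.1690*1000 * 1556.0740 / (17042.0860e6 * 0.01567) * 1000
Stretch = 537.1 mm


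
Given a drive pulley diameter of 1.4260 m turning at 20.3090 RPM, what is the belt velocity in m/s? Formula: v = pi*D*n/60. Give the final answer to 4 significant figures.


v = pi * 1.4260 * 20.3090 / 60
v = 1.516 m/s


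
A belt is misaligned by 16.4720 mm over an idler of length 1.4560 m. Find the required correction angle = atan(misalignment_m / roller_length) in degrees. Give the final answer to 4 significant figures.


misalign_m = 16.4720 / 1000 = 0.016472 m
angle = atan(0.016472 / 1.4560)
angle = 0.6482 deg


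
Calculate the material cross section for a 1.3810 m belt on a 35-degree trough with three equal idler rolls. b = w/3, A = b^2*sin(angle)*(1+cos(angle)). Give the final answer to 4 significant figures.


b = 1.3810/3 = 0.460333 m
A = 0.460333^2 * sin(35 deg) * (1 + cos(35 deg))
A = 0.2211 m^2


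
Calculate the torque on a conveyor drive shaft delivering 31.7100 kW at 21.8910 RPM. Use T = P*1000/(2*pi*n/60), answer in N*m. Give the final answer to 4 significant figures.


omega = 2*pi*21.8910/60 = 2.29242 rad/s
T = 31.7100*1000 / 2.29242
T = 13830 N*m


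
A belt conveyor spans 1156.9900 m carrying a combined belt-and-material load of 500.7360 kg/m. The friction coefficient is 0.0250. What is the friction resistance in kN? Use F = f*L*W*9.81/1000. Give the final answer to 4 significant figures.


F = 0.0250 * 1156.9900 * 500.7360 * 9.81 / 1000
F = 142.1 kN


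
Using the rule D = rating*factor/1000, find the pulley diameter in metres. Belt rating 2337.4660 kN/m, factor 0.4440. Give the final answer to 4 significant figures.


D = 2337.4660 * 0.4440 / 1000
D = 1.038 m


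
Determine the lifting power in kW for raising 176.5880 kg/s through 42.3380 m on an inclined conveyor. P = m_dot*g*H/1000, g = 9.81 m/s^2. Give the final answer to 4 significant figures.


P = 176.5880 * 9.81 * 42.3380 / 1000
P = 73.34 kW


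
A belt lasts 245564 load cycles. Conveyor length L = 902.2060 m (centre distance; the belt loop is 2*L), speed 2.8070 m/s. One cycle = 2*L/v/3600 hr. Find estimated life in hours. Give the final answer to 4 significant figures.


cycle_time = 2 * 902.2060 / 2.8070 / 3600 = 0.178563 hr
life = 245564 * 0.178563 = 43850 hours


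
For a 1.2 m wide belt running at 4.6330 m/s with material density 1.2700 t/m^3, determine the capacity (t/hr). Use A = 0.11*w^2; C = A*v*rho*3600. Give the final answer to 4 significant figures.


A = 0.11 * 1.2^2 = 0.1584 m^2
C = 0.1584 * 4.6330 * 1.2700 * 3600
C = 3355 t/hr


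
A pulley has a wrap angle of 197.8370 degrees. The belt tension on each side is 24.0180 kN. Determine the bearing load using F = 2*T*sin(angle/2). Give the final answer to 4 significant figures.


F = 2 * 24.0180 * sin(197.8370/2 deg)
F = 47.46 kN


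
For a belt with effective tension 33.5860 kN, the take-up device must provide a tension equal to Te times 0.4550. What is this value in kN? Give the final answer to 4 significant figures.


T_tu = 33.5860 * 0.4550
T_tu = 15.28 kN


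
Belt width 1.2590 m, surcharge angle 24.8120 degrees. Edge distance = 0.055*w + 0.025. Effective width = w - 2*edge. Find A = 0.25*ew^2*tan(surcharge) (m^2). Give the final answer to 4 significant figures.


edge = 0.055*1.2590 + 0.025 = 0.094245 m
ew = 1.2590 - 2*0.094245 = 1.07051 m
A = 0.25 * 1.07051^2 * tan(24.8120 deg)
A = 0.1325 m^2


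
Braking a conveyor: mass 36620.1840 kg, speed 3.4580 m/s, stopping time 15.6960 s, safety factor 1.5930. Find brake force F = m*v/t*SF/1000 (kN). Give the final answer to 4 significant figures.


F = 36620.1840 * 3.4580 / 15.6960 * 1.5930 / 1000
F = 12.85 kN


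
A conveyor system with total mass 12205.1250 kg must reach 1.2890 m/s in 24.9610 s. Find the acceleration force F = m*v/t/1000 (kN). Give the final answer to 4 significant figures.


F = 12205.1250 * 1.2890 / 24.9610 / 1000
F = 0.6303 kN


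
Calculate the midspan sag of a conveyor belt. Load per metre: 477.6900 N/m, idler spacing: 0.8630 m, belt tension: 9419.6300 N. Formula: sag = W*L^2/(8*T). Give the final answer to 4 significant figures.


sag = 477.6900 * 0.8630^2 / (8 * 9419.6300)
sag = 0.004721 m


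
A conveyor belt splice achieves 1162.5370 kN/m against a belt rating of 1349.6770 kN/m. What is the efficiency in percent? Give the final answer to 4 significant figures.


Eff = 1162.5370 / 1349.6770 * 100
Eff = 86.13 %


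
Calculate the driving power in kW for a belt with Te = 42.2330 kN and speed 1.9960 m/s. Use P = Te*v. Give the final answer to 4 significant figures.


P = Te * v = 42.2330 * 1.9960
P = 84.30 kW


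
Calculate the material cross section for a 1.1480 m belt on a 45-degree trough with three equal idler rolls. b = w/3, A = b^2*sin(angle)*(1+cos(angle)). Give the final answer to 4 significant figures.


b = 1.1480/3 = 0.382667 m
A = 0.382667^2 * sin(45 deg) * (1 + cos(45 deg))
A = 0.1768 m^2


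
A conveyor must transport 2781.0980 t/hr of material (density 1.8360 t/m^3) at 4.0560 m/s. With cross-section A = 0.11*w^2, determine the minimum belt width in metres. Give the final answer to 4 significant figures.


A_req = 2781.0980 / (4.0560 * 1.8360 * 3600) = 0.103739 m^2
w = sqrt(0.103739 / 0.11)
w = 0.9711 m


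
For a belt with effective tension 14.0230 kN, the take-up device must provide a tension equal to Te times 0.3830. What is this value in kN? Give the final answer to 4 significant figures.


T_tu = 14.0230 * 0.3830
T_tu = 5.371 kN


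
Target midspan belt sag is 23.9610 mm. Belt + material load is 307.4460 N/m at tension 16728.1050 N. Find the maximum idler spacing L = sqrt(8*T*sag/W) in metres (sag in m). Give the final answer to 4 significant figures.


sag = 23.9610/1000 = 0.023961 m
L = sqrt(8 * 16728.1050 * 0.023961 / 307.4460)
L = 3.230 m


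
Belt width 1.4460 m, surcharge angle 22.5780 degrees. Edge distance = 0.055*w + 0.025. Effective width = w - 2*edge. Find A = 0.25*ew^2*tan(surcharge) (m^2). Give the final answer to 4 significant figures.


edge = 0.055*1.4460 + 0.025 = 0.10453 m
ew = 1.4460 - 2*0.10453 = 1.23694 m
A = 0.25 * 1.23694^2 * tan(22.5780 deg)
A = 0.1590 m^2


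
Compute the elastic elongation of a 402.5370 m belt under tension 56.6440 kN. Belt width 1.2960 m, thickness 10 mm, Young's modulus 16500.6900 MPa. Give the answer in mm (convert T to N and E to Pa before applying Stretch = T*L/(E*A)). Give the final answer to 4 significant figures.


A = 1.2960 * 0.01 = 0.01296 m^2
Stretch = 56.6440*1000 * 402.5370 / (16500.6900e6 * 0.01296) * 1000
Stretch = 106.6 mm


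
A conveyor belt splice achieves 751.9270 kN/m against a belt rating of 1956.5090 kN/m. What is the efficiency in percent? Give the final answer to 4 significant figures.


Eff = 751.9270 / 1956.5090 * 100
Eff = 38.43 %


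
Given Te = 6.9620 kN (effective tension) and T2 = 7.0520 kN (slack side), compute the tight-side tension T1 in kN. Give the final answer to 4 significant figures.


T1 = Te + T2 = 6.9620 + 7.0520
T1 = 14.01 kN


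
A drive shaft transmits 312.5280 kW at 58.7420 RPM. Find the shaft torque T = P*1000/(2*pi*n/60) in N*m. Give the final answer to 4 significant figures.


omega = 2*pi*58.7420/60 = 6.15145 rad/s
T = 312.5280*1000 / 6.15145
T = 50810 N*m


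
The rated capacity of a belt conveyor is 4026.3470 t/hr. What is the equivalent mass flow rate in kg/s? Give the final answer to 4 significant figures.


m_dot = 4026.3470 * 1000 / 3600
m_dot = 1118 kg/s


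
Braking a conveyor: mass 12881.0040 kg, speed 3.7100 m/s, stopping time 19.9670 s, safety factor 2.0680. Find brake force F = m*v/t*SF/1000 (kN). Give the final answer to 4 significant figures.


F = 12881.0040 * 3.7100 / 19.9670 * 2.0680 / 1000
F = 4.950 kN


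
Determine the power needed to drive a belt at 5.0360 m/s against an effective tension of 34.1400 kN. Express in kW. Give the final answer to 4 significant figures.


P = Te * v = 34.1400 * 5.0360
P = 171.9 kW


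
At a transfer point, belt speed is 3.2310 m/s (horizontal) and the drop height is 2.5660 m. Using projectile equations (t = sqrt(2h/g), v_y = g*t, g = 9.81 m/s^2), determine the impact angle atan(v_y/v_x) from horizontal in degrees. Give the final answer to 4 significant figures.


t = sqrt(2*2.5660/9.81) = 0.723284 s
v_y = 9.81 * 0.723284 = 7.09542 m/s
angle = atan(7.09542 / 3.2310) = 65.52 deg


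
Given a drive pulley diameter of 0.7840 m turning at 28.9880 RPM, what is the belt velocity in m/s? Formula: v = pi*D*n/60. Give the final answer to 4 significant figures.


v = pi * 0.7840 * 28.9880 / 60
v = 1.190 m/s


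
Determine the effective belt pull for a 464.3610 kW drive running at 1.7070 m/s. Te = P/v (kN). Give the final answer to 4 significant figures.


Te = P / v = 464.3610 / 1.7070
Te = 272.0 kN


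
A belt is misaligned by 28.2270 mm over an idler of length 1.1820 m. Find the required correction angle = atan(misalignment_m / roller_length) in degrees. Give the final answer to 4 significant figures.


misalign_m = 28.2270 / 1000 = 0.028227 m
angle = atan(0.028227 / 1.1820)
angle = 1.368 deg


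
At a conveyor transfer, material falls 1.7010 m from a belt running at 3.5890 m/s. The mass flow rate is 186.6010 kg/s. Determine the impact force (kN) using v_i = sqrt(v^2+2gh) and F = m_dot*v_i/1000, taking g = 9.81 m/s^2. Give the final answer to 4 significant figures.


v_i = sqrt(3.5890^2 + 2*9.81*1.7010) = 6.80107 m/s
F = 186.6010 * 6.80107 / 1000
F = 1.269 kN


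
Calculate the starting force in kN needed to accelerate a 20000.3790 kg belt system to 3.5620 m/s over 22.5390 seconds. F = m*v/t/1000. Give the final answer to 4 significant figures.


F = 20000.3790 * 3.5620 / 22.5390 / 1000
F = 3.161 kN


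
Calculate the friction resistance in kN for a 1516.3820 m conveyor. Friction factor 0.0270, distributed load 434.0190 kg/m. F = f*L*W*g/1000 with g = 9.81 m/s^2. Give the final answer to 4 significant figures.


F = 0.0270 * 1516.3820 * 434.0190 * 9.81 / 1000
F = 174.3 kN


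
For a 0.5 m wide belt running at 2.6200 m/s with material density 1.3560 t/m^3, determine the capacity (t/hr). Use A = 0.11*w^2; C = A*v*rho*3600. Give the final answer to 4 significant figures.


A = 0.11 * 0.5^2 = 0.0275 m^2
C = 0.0275 * 2.6200 * 1.3560 * 3600
C = 351.7 t/hr


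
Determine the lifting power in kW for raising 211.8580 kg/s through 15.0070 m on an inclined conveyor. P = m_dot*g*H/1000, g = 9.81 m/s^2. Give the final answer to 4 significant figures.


P = 211.8580 * 9.81 * 15.0070 / 1000
P = 31.19 kW


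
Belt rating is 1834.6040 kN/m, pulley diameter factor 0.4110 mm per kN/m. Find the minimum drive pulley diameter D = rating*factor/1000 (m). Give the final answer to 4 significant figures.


D = 1834.6040 * 0.4110 / 1000
D = 0.7540 m


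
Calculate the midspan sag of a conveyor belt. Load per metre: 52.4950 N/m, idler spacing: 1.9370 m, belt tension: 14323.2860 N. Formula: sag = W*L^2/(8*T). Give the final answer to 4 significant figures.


sag = 52.4950 * 1.9370^2 / (8 * 14323.2860)
sag = 0.001719 m


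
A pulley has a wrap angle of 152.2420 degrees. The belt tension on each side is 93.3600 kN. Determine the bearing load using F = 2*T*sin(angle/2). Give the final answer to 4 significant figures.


F = 2 * 93.3600 * sin(152.2420/2 deg)
F = 181.3 kN


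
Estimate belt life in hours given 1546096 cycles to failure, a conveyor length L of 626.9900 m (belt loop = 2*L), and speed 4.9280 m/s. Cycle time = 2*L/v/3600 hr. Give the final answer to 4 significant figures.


cycle_time = 2 * 626.9900 / 4.9280 / 3600 = 0.0706834 hr
life = 1546096 * 0.0706834 = 109300 hours


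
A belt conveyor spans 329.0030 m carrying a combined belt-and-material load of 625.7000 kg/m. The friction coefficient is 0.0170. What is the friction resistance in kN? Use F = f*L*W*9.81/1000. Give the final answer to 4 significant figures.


F = 0.0170 * 329.0030 * 625.7000 * 9.81 / 1000
F = 34.33 kN


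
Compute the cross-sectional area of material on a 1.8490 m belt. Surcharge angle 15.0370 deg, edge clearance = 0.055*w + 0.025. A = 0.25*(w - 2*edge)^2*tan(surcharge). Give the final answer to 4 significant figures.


edge = 0.055*1.8490 + 0.025 = 0.126695 m
ew = 1.8490 - 2*0.126695 = 1.59561 m
A = 0.25 * 1.59561^2 * tan(15.0370 deg)
A = 0.1710 m^2


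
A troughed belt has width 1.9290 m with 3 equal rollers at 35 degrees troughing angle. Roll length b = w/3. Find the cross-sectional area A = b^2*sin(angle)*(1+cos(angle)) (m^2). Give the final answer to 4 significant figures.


b = 1.9290/3 = 0.643 m
A = 0.643^2 * sin(35 deg) * (1 + cos(35 deg))
A = 0.4314 m^2


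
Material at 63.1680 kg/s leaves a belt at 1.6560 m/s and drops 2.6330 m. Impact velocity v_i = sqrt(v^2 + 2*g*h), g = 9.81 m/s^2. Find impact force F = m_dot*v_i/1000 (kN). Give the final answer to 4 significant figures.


v_i = sqrt(1.6560^2 + 2*9.81*2.6330) = 7.37576 m/s
F = 63.1680 * 7.37576 / 1000
F = 0.4659 kN


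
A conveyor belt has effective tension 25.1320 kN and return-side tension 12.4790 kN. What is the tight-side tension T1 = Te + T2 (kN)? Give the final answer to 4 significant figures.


T1 = Te + T2 = 25.1320 + 12.4790
T1 = 37.61 kN


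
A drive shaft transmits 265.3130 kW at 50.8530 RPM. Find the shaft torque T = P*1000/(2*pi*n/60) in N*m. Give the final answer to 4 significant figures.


omega = 2*pi*50.8530/60 = 5.32531 rad/s
T = 265.3130*1000 / 5.32531
T = 49820 N*m


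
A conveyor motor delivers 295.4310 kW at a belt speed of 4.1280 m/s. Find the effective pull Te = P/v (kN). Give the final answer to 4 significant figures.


Te = P / v = 295.4310 / 4.1280
Te = 71.57 kN


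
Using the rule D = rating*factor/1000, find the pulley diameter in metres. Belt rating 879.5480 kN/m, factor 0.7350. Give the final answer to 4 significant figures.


D = 879.5480 * 0.7350 / 1000
D = 0.6465 m


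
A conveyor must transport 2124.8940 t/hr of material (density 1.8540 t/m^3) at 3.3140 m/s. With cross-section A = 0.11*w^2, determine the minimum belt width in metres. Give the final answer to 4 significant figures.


A_req = 2124.8940 / (3.3140 * 1.8540 * 3600) = 0.0960666 m^2
w = sqrt(0.0960666 / 0.11)
w = 0.9345 m
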